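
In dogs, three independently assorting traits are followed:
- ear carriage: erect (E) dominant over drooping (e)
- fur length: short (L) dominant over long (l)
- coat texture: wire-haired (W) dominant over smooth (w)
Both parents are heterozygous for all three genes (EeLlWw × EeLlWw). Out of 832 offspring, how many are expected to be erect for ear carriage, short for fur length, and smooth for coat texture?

Trihybrid cross: EeLlWw × EeLlWw
Each trait segregates independently with a 3:1 phenotypic ratio, so each gene contributes 3/4 (dominant) or 1/4 (recessive).
Target: erect (ear carriage), short (fur length), smooth (coat texture)
Probability = product of independent per-trait probabilities
= 3/4 × 3/4 × 1/4 = 9/64
Expected count = 9/64 × 832 = 117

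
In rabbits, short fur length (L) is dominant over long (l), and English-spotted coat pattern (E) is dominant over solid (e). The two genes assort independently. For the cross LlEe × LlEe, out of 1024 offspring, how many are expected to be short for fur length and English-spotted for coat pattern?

Dihybrid cross LlEe × LlEe — consider each gene separately:
fur length: Ll × Ll → 1 LL, 2 Ll, 1 ll → 3 L_ : 1 ll (out of 4)
coat pattern: Ee × Ee → 1 EE, 2 Ee, 1 ee → 3 E_ : 1 ee (out of 4)
Looking for: short (L_) and English-spotted (E_)
P(short) = 3/4, P(English-spotted) = 3/4
P(both) = 3/4 × 3/4 = 9/16
Expected count = 9/16 × 1024 = 576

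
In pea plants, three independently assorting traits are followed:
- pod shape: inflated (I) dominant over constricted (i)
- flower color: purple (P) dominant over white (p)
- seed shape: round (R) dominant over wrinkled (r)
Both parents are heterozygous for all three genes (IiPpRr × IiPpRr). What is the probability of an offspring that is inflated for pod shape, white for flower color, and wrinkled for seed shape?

Trihybrid cross: IiPpRr × IiPpRr
Each trait segregates independently with a 3:1 phenotypic ratio, so each gene contributes 3/4 (dominant) or 1/4 (recessive).
Target: inflated (pod shape), white (flower color), wrinkled (seed shape)
Probability = product of independent per-trait probabilities
= 3/4 × 1/4 × 1/4 = 3/64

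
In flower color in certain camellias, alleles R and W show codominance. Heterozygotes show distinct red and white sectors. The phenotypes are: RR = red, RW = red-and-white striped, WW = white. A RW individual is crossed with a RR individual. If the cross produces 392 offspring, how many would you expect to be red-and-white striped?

Punnett square for RW × RR:
Offspring genotypes: 2 RR, 2 RW
Phenotype counts: 2 red, 2 red-and-white striped
red-and-white striped: 2 out of 4 → fraction 1/2
Expected count = 1/2 × 392 = 196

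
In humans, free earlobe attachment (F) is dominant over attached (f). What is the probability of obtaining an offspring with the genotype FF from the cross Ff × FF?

Punnett square for Ff × FF:
Offspring genotypes: 2 FF, 2 Ff
Total offspring: 4
Count with target: 2
Probability: 2/4 = 1/2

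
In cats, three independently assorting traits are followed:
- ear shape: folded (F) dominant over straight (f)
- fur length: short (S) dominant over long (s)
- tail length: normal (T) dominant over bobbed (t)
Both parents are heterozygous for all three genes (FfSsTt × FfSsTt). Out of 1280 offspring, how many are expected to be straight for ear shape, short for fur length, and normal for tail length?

Trihybrid cross: FfSsTt × FfSsTt
Each trait segregates independently with a 3:1 phenotypic ratio, so each gene contributes 3/4 (dominant) or 1/4 (recessive).
Target: straight (ear shape), short (fur length), normal (tail length)
Probability = product of independent per-trait probabilities
= 1/4 × 3/4 × 3/4 = 9/64
Expected count = 9/64 × 1280 = 180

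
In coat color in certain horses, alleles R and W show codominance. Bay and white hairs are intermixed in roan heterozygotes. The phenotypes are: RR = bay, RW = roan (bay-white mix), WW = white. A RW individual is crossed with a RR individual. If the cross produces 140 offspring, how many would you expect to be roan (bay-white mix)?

Punnett square for RW × RR:
Offspring genotypes: 2 RR, 2 RW
Phenotype counts: 2 bay, 2 roan (bay-white mix)
roan (bay-white mix): 2 out of 4 → fraction 1/2
Expected count = 1/2 × 140 = 70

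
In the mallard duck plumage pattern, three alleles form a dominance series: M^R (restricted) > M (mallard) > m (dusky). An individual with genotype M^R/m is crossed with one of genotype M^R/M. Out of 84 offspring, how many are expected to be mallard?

Cross: M^R/m × M^R/M
Allele dominance: M^R > M > m
Offspring genotypes: 1 M^R/M^R, 1 M^R/M, 1 M^R/m, 1 M/m
Phenotype counts: 3 restricted, 1 mallard
mallard: 1 out of 4 → fraction 1/4
Expected count = 1/4 × 84 = 21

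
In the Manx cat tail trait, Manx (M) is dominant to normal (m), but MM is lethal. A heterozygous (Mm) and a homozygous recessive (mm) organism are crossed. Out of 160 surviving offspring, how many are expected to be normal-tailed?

Cross: Mm × mm
Punnett square offspring (before lethality): 2 Mm, 2 mm
No MM offspring are produced in this cross.
normal-tailed: 2 out of 4 → fraction 1/2
Expected count = 1/2 × 160 = 80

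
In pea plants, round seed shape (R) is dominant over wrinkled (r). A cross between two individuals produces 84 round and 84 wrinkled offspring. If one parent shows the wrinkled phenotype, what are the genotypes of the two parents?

Observed offspring: 84 round, 84 wrinkled
The observed ratio simplifies to 1:1. One parent shows wrinkled, so its genotype must be rr. A 1:1 offspring split requires the other parent to be heterozygous (Rr).
Parent genotypes: rr × Rr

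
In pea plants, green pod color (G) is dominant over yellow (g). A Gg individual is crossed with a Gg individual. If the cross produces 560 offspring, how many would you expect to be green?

Punnett square for Gg × Gg:
Offspring genotypes: 1 GG, 2 Gg, 1 gg
green: 3, yellow: 1
green: 3 out of 4 → fraction 3/4
Expected count = 3/4 × 560 = 420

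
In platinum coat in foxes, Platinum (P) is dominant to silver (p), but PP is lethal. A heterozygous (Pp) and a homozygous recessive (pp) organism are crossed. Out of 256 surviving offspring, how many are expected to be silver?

Cross: Pp × pp
Punnett square offspring (before lethality): 2 Pp, 2 pp
No PP offspring are produced in this cross.
silver: 2 out of 4 → fraction 1/2
Expected count = 1/2 × 256 = 128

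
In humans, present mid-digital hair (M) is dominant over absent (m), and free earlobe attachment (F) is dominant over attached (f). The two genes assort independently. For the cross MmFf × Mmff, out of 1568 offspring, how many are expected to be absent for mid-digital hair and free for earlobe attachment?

Dihybrid cross MmFf × Mmff — consider each gene separately:
mid-digital hair: Mm × Mm → 1 MM, 2 Mm, 1 mm → 3 M_ : 1 mm (out of 4)
earlobe attachment: Ff × ff → 2 Ff, 2 ff → 2 F_ : 2 ff (out of 4)
Looking for: absent (mm) and free (F_)
P(absent) = 1/4, P(free) = 2/4
P(both) = 1/4 × 2/4 = 2/16 = 1/8
Expected count = 1/8 × 1568 = 196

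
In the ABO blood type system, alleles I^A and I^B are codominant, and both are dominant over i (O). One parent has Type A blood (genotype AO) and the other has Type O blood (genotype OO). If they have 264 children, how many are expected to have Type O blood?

Cross: AO × OO
Possible offspring genotypes: 2 AO, 2 OO
Blood type counts: 2 Type A, 2 Type O
Probability of Type O: 2/4 = 1/2
Expected count = 1/2 × 264 = 132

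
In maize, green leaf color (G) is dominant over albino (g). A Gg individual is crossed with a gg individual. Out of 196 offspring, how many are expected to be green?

Punnett square for Gg × gg:
Offspring genotypes: 2 Gg, 2 gg
green: 2, albino: 2
green: 2 out of 4 → fraction 1/2
Expected count = 1/2 × 196 = 98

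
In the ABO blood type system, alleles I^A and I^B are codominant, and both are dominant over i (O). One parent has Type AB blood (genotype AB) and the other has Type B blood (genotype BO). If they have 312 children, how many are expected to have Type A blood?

Cross: AB × BO
Possible offspring genotypes: 1 AB, 1 AO, 1 BB, 1 BO
Blood type counts: 1 Type AB, 1 Type A, 2 Type B
Probability of Type A: 1/4
Expected count = 1/4 × 312 = 78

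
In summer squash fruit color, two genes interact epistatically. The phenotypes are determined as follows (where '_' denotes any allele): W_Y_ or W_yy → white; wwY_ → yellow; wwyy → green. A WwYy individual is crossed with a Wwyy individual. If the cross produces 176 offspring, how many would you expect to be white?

Cross: WwYy × Wwyy — consider each gene separately:
W gene: Ww × Ww → 1 WW, 2 Ww, 1 ww → 3 W_ : 1 ww (out of 4)
Y gene: Yy × yy → 2 Yy, 2 yy → 2 Y_ : 2 yy (out of 4)
Genotype classes (out of 4 × 4 = 16): W_Y_ = 3×2 = 6; W_yy = 3×2 = 6; wwY_ = 1×2 = 2; wwyy = 1×2 = 2
Apply the phenotype rules: W_Y_ (6) + W_yy (6) → white; wwY_ (2) → yellow; wwyy (2) → green
Phenotype counts (out of 16): 12 white, 2 yellow, 2 green
white: 12 out of 16 → fraction 3/4
Expected count = 3/4 × 176 = 132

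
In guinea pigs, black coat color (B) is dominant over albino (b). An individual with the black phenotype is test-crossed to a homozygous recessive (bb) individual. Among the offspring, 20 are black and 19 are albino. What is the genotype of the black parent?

Test cross: ? × bb
Offspring: 20 black, 19 albino — approximately 1:1.
A 1:1 ratio in a test cross indicates the unknown parent is heterozygous (Bb).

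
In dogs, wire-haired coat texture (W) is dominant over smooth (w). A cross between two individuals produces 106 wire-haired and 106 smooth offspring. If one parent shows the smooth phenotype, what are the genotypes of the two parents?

Observed offspring: 106 wire-haired, 106 smooth
The observed ratio simplifies to 1:1. One parent shows smooth, so its genotype must be ww. A 1:1 offspring split requires the other parent to be heterozygous (Ww).
Parent genotypes: ww × Ww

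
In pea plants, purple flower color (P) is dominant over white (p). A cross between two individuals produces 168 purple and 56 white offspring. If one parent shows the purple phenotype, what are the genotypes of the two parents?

Observed offspring: 168 purple, 56 white
The observed ratio simplifies to 3:1. White (pp) offspring appear, so each parent must contribute one p allele. The parent stated to show purple carries P, so it is Pp. The other parent is then either Pp or pp: Pp × pp would give a 1:1 split, whereas Pp × Pp gives 3:1 — matching the data. So both parents are heterozygous (Pp × Pp).
Parent genotypes: Pp × Pp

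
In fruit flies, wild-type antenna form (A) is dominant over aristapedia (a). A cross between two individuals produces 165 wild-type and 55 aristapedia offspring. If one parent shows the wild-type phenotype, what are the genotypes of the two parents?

Observed offspring: 165 wild-type, 55 aristapedia
The observed ratio simplifies to 3:1. Aristapedia (aa) offspring appear, so each parent must contribute one a allele. The parent stated to show wild-type carries A, so it is Aa. The other parent is then either Aa or aa: Aa × aa would give a 1:1 split, whereas Aa × Aa gives 3:1 — matching the data. So both parents are heterozygous (Aa × Aa).
Parent genotypes: Aa × Aa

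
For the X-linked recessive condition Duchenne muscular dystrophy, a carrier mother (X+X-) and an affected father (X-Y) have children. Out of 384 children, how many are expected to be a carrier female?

Cross: X+X- × X-Y
Offspring: 1 X+X-, 1 X+Y, 1 X-X-, 1 X-Y
Probability of a carrier female: 1/4
Expected count = 1/4 × 384 = 96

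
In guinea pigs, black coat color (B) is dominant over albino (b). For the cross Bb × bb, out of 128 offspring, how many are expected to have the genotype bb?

Punnett square for Bb × bb:
Offspring genotypes: 2 Bb, 2 bb
Total offspring: 4
Count with target: 2
Probability: 2/4 = 1/2
Expected count = 1/2 × 128 = 64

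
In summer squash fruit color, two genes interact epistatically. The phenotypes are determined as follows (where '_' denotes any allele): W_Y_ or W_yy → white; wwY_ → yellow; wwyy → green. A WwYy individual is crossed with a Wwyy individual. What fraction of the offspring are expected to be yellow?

Cross: WwYy × Wwyy — consider each gene separately:
W gene: Ww × Ww → 1 WW, 2 Ww, 1 ww → 3 W_ : 1 ww (out of 4)
Y gene: Yy × yy → 2 Yy, 2 yy → 2 Y_ : 2 yy (out of 4)
Genotype classes (out of 4 × 4 = 16): W_Y_ = 3×2 = 6; W_yy = 3×2 = 6; wwY_ = 1×2 = 2; wwyy = 1×2 = 2
Apply the phenotype rules: W_Y_ (6) + W_yy (6) → white; wwY_ (2) → yellow; wwyy (2) → green
Phenotype counts (out of 16): 12 white, 2 yellow, 2 green
yellow: 2 out of 16
Probability: 2/16 = 1/8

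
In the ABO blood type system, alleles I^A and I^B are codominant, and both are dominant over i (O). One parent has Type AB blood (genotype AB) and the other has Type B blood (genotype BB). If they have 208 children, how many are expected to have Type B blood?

Cross: AB × BB
Possible offspring genotypes: 2 AB, 2 BB
Blood type counts: 2 Type AB, 2 Type B
Probability of Type B: 2/4 = 1/2
Expected count = 1/2 × 208 = 104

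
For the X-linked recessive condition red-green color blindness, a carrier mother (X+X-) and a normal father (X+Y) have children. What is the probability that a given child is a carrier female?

Cross: X+X- × X+Y
Offspring: 1 X+X+, 1 X+Y, 1 X+X-, 1 X-Y
Probability of a carrier female: 1/4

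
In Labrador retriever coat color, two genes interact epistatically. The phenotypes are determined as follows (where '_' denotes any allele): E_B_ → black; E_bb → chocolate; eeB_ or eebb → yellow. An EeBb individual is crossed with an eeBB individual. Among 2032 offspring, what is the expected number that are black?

Cross: EeBb × eeBB — consider each gene separately:
E gene: Ee × ee → 2 Ee, 2 ee → 2 E_ : 2 ee (out of 4)
B gene: Bb × BB → 2 BB, 2 Bb → 4 B_ (out of 4)
Genotype classes (out of 4 × 4 = 16): E_B_ = 2×4 = 8; eeB_ = 2×4 = 8
Apply the phenotype rules: E_B_ (8) → black; eeB_ (8) → yellow
Phenotype counts (out of 16): 8 black, 8 yellow
black: 8 out of 16 → fraction 1/2
Expected count = 1/2 × 2032 = 1016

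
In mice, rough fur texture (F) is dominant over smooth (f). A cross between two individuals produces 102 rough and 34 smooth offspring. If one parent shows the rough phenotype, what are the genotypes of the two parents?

Observed offspring: 102 rough, 34 smooth
The observed ratio simplifies to 3:1. Smooth (ff) offspring appear, so each parent must contribute one f allele. The parent stated to show rough carries F, so it is Ff. The other parent is then either Ff or ff: Ff × ff would give a 1:1 split, whereas Ff × Ff gives 3:1 — matching the data. So both parents are heterozygous (Ff × Ff).
Parent genotypes: Ff × Ff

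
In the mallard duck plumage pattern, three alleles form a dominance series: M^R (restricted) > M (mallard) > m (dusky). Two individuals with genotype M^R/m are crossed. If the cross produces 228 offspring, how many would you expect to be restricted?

Cross: M^R/m × M^R/m
Allele dominance: M^R > M > m
Offspring genotypes: 1 M^R/M^R, 2 M^R/m, 1 m/m
Phenotype counts: 3 restricted, 1 dusky
restricted: 3 out of 4 → fraction 3/4
Expected count = 3/4 × 228 = 171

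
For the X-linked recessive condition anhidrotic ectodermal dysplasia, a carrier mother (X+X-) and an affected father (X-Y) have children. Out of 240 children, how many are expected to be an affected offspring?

Cross: X+X- × X-Y
Offspring: 1 X+X-, 1 X+Y, 1 X-X-, 1 X-Y
Probability of an affected offspring: 2/4 = 1/2
Expected count = 1/2 × 240 = 120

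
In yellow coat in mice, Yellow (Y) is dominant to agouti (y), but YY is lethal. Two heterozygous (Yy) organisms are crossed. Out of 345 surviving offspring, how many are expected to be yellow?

Cross: Yy × Yy
Punnett square offspring (before lethality): 1 YY, 2 Yy, 1 yy
The YY genotype is lethal (embryos die); surviving offspring: 2 Yy, 1 yy
yellow: 2 out of 3 → fraction 2/3
Expected count = 2/3 × 345 = 230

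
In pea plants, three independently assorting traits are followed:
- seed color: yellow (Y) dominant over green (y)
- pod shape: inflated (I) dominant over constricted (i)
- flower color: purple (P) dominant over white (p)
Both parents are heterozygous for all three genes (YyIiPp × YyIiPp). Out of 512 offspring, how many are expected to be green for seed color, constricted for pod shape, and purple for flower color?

Trihybrid cross: YyIiPp × YyIiPp
Each trait segregates independently with a 3:1 phenotypic ratio, so each gene contributes 3/4 (dominant) or 1/4 (recessive).
Target: green (seed color), constricted (pod shape), purple (flower color)
Probability = product of independent per-trait probabilities
= 1/4 × 1/4 × 3/4 = 3/64
Expected count = 3/64 × 512 = 24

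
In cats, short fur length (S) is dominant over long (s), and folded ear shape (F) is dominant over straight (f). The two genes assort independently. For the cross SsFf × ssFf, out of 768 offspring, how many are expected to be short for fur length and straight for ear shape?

Dihybrid cross SsFf × ssFf — consider each gene separately:
fur length: Ss × ss → 2 Ss, 2 ss → 2 S_ : 2 ss (out of 4)
ear shape: Ff × Ff → 1 FF, 2 Ff, 1 ff → 3 F_ : 1 ff (out of 4)
Looking for: short (S_) and straight (ff)
P(short) = 2/4, P(straight) = 1/4
P(both) = 2/4 × 1/4 = 2/16 = 1/8
Expected count = 1/8 × 768 = 96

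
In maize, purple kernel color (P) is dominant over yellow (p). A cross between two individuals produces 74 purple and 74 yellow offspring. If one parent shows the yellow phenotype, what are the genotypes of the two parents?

Observed offspring: 74 purple, 74 yellow
The observed ratio simplifies to 1:1. One parent shows yellow, so its genotype must be pp. A 1:1 offspring split requires the other parent to be heterozygous (Pp).
Parent genotypes: pp × Pp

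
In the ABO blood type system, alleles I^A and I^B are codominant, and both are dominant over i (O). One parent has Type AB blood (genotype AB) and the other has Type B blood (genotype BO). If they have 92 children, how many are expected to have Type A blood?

Cross: AB × BO
Possible offspring genotypes: 1 AB, 1 AO, 1 BB, 1 BO
Blood type counts: 1 Type AB, 1 Type A, 2 Type B
Probability of Type A: 1/4
Expected count = 1/4 × 92 = 23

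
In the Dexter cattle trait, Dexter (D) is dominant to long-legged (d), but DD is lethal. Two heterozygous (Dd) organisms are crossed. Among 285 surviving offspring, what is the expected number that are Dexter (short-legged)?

Cross: Dd × Dd
Punnett square offspring (before lethality): 1 DD, 2 Dd, 1 dd
The DD genotype is lethal (embryos die); surviving offspring: 2 Dd, 1 dd
Dexter (short-legged): 2 out of 3 → fraction 2/3
Expected count = 2/3 × 285 = 190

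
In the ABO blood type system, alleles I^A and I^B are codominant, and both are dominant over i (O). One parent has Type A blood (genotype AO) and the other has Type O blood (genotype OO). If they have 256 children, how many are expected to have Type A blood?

Cross: AO × OO
Possible offspring genotypes: 2 AO, 2 OO
Blood type counts: 2 Type A, 2 Type O
Probability of Type A: 2/4 = 1/2
Expected count = 1/2 × 256 = 128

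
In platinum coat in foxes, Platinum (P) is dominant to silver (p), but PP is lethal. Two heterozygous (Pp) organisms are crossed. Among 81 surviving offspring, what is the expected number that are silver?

Cross: Pp × Pp
Punnett square offspring (before lethality): 1 PP, 2 Pp, 1 pp
The PP genotype is lethal (embryos die); surviving offspring: 2 Pp, 1 pp
silver: 1 out of 3 → fraction 1/3
Expected count = 1/3 × 81 = 27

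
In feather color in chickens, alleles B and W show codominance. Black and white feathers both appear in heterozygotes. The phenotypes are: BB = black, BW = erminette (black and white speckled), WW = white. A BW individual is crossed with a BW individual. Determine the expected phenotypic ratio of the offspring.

Punnett square for BW × BW:
Offspring genotypes: 1 BB, 2 BW, 1 WW
Phenotype counts: 1 black, 2 erminette (black and white speckled), 1 white
Ratio: 1 black : 2 erminette (black and white speckled) : 1 white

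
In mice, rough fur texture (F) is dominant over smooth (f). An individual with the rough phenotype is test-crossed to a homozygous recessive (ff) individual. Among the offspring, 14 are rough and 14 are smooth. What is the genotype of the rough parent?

Test cross: ? × ff
Offspring: 14 rough, 14 smooth — approximately 1:1.
A 1:1 ratio in a test cross indicates the unknown parent is heterozygous (Ff).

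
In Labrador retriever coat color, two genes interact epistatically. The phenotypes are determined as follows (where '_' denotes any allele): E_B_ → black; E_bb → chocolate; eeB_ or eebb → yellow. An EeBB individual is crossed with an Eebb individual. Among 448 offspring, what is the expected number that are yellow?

Cross: EeBB × Eebb — consider each gene separately:
E gene: Ee × Ee → 1 EE, 2 Ee, 1 ee → 3 E_ : 1 ee (out of 4)
B gene: BB × bb → 4 Bb → 4 B_ (out of 4)
Genotype classes (out of 4 × 4 = 16): E_B_ = 3×4 = 12; eeB_ = 1×4 = 4
Apply the phenotype rules: E_B_ (12) → black; eeB_ (4) → yellow
Phenotype counts (out of 16): 12 black, 4 yellow
yellow: 4 out of 16 → fraction 1/4
Expected count = 1/4 × 448 = 112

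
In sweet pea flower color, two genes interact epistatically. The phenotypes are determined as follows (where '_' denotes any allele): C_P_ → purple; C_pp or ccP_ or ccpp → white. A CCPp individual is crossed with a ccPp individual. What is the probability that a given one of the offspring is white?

Cross: CCPp × ccPp — consider each gene separately:
C gene: CC × cc → 4 Cc → 4 C_ (out of 4)
P gene: Pp × Pp → 1 PP, 2 Pp, 1 pp → 3 P_ : 1 pp (out of 4)
Genotype classes (out of 4 × 4 = 16): C_P_ = 4×3 = 12; C_pp = 4×1 = 4
Apply the phenotype rules: C_P_ (12) → purple; C_pp (4) → white
Phenotype counts (out of 16): 12 purple, 4 white
white: 4 out of 16
Probability: 4/16 = 1/4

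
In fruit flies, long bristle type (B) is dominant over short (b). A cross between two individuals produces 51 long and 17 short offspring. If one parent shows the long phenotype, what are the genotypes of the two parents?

Observed offspring: 51 long, 17 short
The observed ratio simplifies to 3:1. Short (bb) offspring appear, so each parent must contribute one b allele. The parent stated to show long carries B, so it is Bb. The other parent is then either Bb or bb: Bb × bb would give a 1:1 split, whereas Bb × Bb gives 3:1 — matching the data. So both parents are heterozygous (Bb × Bb).
Parent genotypes: Bb × Bb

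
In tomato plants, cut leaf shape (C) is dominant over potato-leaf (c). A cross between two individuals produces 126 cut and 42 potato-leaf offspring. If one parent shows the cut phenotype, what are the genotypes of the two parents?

Observed offspring: 126 cut, 42 potato-leaf
The observed ratio simplifies to 3:1. Potato-leaf (cc) offspring appear, so each parent must contribute one c allele. The parent stated to show cut carries C, so it is Cc. The other parent is then either Cc or cc: Cc × cc would give a 1:1 split, whereas Cc × Cc gives 3:1 — matching the data. So both parents are heterozygous (Cc × Cc).
Parent genotypes: Cc × Cc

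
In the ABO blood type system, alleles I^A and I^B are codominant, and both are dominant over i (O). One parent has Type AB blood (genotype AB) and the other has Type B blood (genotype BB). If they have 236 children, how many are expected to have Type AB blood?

Cross: AB × BB
Possible offspring genotypes: 2 AB, 2 BB
Blood type counts: 2 Type AB, 2 Type B
Probability of Type AB: 2/4 = 1/2
Expected count = 1/2 × 236 = 118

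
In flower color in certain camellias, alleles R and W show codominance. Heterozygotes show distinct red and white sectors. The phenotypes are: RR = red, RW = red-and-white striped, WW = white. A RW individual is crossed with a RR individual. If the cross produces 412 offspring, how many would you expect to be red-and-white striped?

Punnett square for RW × RR:
Offspring genotypes: 2 RR, 2 RW
Phenotype counts: 2 red, 2 red-and-white striped
red-and-white striped: 2 out of 4 → fraction 1/2
Expected count = 1/2 × 412 = 206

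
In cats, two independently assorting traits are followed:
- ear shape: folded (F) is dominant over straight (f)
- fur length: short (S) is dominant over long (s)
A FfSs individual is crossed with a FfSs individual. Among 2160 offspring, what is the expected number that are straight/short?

Dihybrid cross FfSs × FfSs — consider each gene separately:
ear shape: Ff × Ff → 1 FF, 2 Ff, 1 ff → 3 F_ : 1 ff (out of 4)
fur length: Ss × Ss → 1 SS, 2 Ss, 1 ss → 3 S_ : 1 ss (out of 4)
Combine (counts out of 4 × 4 = 16): folded/short (F_S_) = 3×3 = 9; folded/long (F_ss) = 3×1 = 3; straight/short (ffS_) = 1×3 = 3; straight/long (ffss) = 1×1 = 1
Phenotype counts (out of 16): 9 folded/short, 3 folded/long, 3 straight/short, 1 straight/long
straight/short: 3 out of 16 → fraction 3/16
Expected count = 3/16 × 2160 = 405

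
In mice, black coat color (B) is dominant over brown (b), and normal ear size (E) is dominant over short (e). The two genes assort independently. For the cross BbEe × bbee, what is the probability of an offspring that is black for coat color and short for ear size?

Dihybrid cross BbEe × bbee — consider each gene separately:
coat color: Bb × bb → 2 Bb, 2 bb → 2 B_ : 2 bb (out of 4)
ear size: Ee × ee → 2 Ee, 2 ee → 2 E_ : 2 ee (out of 4)
Looking for: black (B_) and short (ee)
P(black) = 2/4, P(short) = 2/4
P(both) = 2/4 × 2/4 = 4/16 = 1/4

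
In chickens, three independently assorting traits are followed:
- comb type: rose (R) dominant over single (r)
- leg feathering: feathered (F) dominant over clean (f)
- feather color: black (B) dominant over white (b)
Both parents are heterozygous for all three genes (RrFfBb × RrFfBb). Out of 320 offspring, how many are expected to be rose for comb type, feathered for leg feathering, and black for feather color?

Trihybrid cross: RrFfBb × RrFfBb
Each trait segregates independently with a 3:1 phenotypic ratio, so each gene contributes 3/4 (dominant) or 1/4 (recessive).
Target: rose (comb type), feathered (leg feathering), black (feather color)
Probability = product of independent per-trait probabilities
= 3/4 × 3/4 × 3/4 = 27/64
Expected count = 27/64 × 320 = 135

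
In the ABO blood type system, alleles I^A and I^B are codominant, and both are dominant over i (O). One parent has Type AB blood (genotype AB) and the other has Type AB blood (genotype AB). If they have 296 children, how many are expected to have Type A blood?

Cross: AB × AB
Possible offspring genotypes: 1 AA, 2 AB, 1 BB
Blood type counts: 1 Type A, 2 Type AB, 1 Type B
Probability of Type A: 1/4
Expected count = 1/4 × 296 = 74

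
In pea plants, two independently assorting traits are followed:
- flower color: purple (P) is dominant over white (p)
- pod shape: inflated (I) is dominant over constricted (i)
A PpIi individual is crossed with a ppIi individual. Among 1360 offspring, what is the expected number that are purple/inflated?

Dihybrid cross PpIi × ppIi — consider each gene separately:
flower color: Pp × pp → 2 Pp, 2 pp → 2 P_ : 2 pp (out of 4)
pod shape: Ii × Ii → 1 II, 2 Ii, 1 ii → 3 I_ : 1 ii (out of 4)
Combine (counts out of 4 × 4 = 16): purple/inflated (P_I_) = 2×3 = 6; purple/constricted (P_ii) = 2×1 = 2; white/inflated (ppI_) = 2×3 = 6; white/constricted (ppii) = 2×1 = 2
Phenotype counts (out of 16): 6 purple/inflated, 2 purple/constricted, 6 white/inflated, 2 white/constricted
purple/inflated: 6 out of 16 → fraction 3/8
Expected count = 3/8 × 1360 = 510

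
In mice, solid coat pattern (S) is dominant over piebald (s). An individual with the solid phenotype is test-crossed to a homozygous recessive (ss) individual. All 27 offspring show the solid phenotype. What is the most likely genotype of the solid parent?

Test cross: ? × ss
All offspring are solid.
If the unknown parent were heterozygous (Ss), about half of 27 offspring would be piebald; none are. The unknown parent is most likely homozygous dominant (SS).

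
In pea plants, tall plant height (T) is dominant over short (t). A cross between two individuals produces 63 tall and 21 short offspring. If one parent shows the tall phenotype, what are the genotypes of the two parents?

Observed offspring: 63 tall, 21 short
The observed ratio simplifies to 3:1. Short (tt) offspring appear, so each parent must contribute one t allele. The parent stated to show tall carries T, so it is Tt. The other parent is then either Tt or tt: Tt × tt would give a 1:1 split, whereas Tt × Tt gives 3:1 — matching the data. So both parents are heterozygous (Tt × Tt).
Parent genotypes: Tt × Tt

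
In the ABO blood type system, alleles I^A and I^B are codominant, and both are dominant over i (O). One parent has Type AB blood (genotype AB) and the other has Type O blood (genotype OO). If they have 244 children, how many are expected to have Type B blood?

Cross: AB × OO
Possible offspring genotypes: 2 AO, 2 BO
Blood type counts: 2 Type A, 2 Type B
Probability of Type B: 2/4 = 1/2
Expected count = 1/2 × 244 = 122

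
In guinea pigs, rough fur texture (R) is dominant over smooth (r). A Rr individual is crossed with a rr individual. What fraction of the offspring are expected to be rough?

Punnett square for Rr × rr:
Offspring genotypes: 2 Rr, 2 rr
rough: 2, smooth: 2
rough: 2 out of 4
Probability: 2/4 = 1/2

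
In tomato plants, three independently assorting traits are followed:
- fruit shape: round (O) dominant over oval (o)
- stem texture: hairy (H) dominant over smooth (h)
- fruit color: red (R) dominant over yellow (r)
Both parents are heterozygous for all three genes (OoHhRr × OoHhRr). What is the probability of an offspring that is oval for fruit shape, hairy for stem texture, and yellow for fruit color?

Trihybrid cross: OoHhRr × OoHhRr
Each trait segregates independently with a 3:1 phenotypic ratio, so each gene contributes 3/4 (dominant) or 1/4 (recessive).
Target: oval (fruit shape), hairy (stem texture), yellow (fruit color)
Probability = product of independent per-trait probabilities
= 1/4 × 3/4 × 1/4 = 3/64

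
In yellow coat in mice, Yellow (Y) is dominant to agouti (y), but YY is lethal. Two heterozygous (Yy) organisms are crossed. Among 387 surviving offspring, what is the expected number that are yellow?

Cross: Yy × Yy
Punnett square offspring (before lethality): 1 YY, 2 Yy, 1 yy
The YY genotype is lethal (embryos die); surviving offspring: 2 Yy, 1 yy
yellow: 2 out of 3 → fraction 2/3
Expected count = 2/3 × 387 = 258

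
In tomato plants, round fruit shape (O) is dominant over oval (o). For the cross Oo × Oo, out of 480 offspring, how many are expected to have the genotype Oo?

Punnett square for Oo × Oo:
Offspring genotypes: 1 OO, 2 Oo, 1 oo
Total offspring: 4
Count with target: 2
Probability: 2/4 = 1/2
Expected count = 1/2 × 480 = 240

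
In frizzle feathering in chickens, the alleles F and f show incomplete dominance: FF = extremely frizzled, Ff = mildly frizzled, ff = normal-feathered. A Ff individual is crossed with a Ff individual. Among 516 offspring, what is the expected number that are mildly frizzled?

Punnett square for Ff × Ff:
Offspring genotypes: 1 FF, 2 Ff, 1 ff
Phenotype counts: 1 extremely frizzled, 2 mildly frizzled, 1 normal-feathered
mildly frizzled: 2 out of 4 → fraction 1/2
Expected count = 1/2 × 516 = 258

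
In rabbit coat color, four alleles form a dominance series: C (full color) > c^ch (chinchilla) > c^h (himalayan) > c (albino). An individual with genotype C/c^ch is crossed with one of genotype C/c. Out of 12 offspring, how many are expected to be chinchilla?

Cross: C/c^ch × C/c
Allele dominance: C > c^ch > c^h > c
Offspring genotypes: 1 C/C, 1 C/c, 1 C/c^ch, 1 c^ch/c
Phenotype counts: 3 full color, 1 chinchilla
chinchilla: 1 out of 4 → fraction 1/4
Expected count = 1/4 × 12 = 3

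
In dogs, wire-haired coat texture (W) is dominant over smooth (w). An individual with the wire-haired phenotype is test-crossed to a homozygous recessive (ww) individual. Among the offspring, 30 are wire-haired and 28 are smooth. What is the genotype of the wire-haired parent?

Test cross: ? × ww
Offspring: 30 wire-haired, 28 smooth — approximately 1:1.
A 1:1 ratio in a test cross indicates the unknown parent is heterozygous (Ww).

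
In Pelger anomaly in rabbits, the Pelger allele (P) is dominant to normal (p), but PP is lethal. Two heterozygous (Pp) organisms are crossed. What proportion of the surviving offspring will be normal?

Cross: Pp × Pp
Punnett square offspring (before lethality): 1 PP, 2 Pp, 1 pp
The PP genotype is lethal (embryos die); surviving offspring: 2 Pp, 1 pp
normal: 1 out of 3
Probability: 1/3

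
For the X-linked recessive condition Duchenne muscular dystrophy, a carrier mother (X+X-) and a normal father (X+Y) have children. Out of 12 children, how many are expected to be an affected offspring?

Cross: X+X- × X+Y
Offspring: 1 X+X+, 1 X+Y, 1 X+X-, 1 X-Y
Probability of an affected offspring: 1/4
Expected count = 1/4 × 12 = 3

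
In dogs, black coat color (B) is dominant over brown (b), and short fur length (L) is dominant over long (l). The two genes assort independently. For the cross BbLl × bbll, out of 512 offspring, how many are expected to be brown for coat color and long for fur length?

Dihybrid cross BbLl × bbll — consider each gene separately:
coat color: Bb × bb → 2 Bb, 2 bb → 2 B_ : 2 bb (out of 4)
fur length: Ll × ll → 2 Ll, 2 ll → 2 L_ : 2 ll (out of 4)
Looking for: brown (bb) and long (ll)
P(brown) = 2/4, P(long) = 2/4
P(both) = 2/4 × 2/4 = 4/16 = 1/4
Expected count = 1/4 × 512 = 128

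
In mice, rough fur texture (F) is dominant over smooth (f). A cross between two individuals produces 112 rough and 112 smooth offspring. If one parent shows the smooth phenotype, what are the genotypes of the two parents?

Observed offspring: 112 rough, 112 smooth
The observed ratio simplifies to 1:1. One parent shows smooth, so its genotype must be ff. A 1:1 offspring split requires the other parent to be heterozygous (Ff).
Parent genotypes: ff × Ff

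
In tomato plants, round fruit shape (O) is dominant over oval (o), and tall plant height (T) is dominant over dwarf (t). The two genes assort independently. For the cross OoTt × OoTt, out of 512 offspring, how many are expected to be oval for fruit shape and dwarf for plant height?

Dihybrid cross OoTt × OoTt — consider each gene separately:
fruit shape: Oo × Oo → 1 OO, 2 Oo, 1 oo → 3 O_ : 1 oo (out of 4)
plant height: Tt × Tt → 1 TT, 2 Tt, 1 tt → 3 T_ : 1 tt (out of 4)
Looking for: oval (oo) and dwarf (tt)
P(oval) = 1/4, P(dwarf) = 1/4
P(both) = 1/4 × 1/4 = 1/16
Expected count = 1/16 × 512 = 32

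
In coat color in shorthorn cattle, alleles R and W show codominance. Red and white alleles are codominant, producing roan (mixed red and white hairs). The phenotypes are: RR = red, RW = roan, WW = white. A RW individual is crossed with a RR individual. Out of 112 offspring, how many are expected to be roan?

Punnett square for RW × RR:
Offspring genotypes: 2 RR, 2 RW
Phenotype counts: 2 red, 2 roan
roan: 2 out of 4 → fraction 1/2
Expected count = 1/2 × 112 = 56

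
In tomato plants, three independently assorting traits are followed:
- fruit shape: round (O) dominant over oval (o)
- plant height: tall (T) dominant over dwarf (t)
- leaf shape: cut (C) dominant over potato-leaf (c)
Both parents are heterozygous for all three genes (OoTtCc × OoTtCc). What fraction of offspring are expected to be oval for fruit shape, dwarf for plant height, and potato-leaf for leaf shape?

Trihybrid cross: OoTtCc × OoTtCc
Each trait segregates independently with a 3:1 phenotypic ratio, so each gene contributes 3/4 (dominant) or 1/4 (recessive).
Target: oval (fruit shape), dwarf (plant height), potato-leaf (leaf shape)
Probability = product of independent per-trait probabilities
= 1/4 × 1/4 × 1/4 = 1/64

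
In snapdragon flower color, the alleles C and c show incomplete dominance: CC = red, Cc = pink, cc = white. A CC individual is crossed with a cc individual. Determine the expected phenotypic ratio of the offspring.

Punnett square for CC × cc:
Offspring genotypes: 4 Cc
Phenotype counts: 4 pink
Ratio: all pink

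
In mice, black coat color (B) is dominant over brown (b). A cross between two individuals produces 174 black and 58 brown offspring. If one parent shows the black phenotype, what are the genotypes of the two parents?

Observed offspring: 174 black, 58 brown
The observed ratio simplifies to 3:1. Brown (bb) offspring appear, so each parent must contribute one b allele. The parent stated to show black carries B, so it is Bb. The other parent is then either Bb or bb: Bb × bb would give a 1:1 split, whereas Bb × Bb gives 3:1 — matching the data. So both parents are heterozygous (Bb × Bb).
Parent genotypes: Bb × Bb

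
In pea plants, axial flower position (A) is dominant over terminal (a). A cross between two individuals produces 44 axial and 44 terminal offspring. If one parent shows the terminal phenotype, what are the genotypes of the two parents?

Observed offspring: 44 axial, 44 terminal
The observed ratio simplifies to 1:1. One parent shows terminal, so its genotype must be aa. A 1:1 offspring split requires the other parent to be heterozygous (Aa).
Parent genotypes: aa × Aa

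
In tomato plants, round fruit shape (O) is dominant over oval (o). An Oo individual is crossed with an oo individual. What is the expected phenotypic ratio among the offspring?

Punnett square for Oo × oo:
Offspring genotypes: 2 Oo, 2 oo
round: 2, oval: 2
Ratio: 1:1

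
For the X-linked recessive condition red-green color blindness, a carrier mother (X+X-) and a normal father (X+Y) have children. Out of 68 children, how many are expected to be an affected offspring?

Cross: X+X- × X+Y
Offspring: 1 X+X+, 1 X+Y, 1 X+X-, 1 X-Y
Probability of an affected offspring: 1/4
Expected count = 1/4 × 68 = 17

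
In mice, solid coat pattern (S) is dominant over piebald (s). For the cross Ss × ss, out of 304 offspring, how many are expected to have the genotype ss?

Punnett square for Ss × ss:
Offspring genotypes: 2 Ss, 2 ss
Total offspring: 4
Count with target: 2
Probability: 2/4 = 1/2
Expected count = 1/2 × 304 = 152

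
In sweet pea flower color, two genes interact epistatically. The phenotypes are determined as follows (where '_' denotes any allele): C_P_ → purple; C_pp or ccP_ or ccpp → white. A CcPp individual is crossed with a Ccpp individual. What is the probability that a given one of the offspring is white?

Cross: CcPp × Ccpp — consider each gene separately:
C gene: Cc × Cc → 1 CC, 2 Cc, 1 cc → 3 C_ : 1 cc (out of 4)
P gene: Pp × pp → 2 Pp, 2 pp → 2 P_ : 2 pp (out of 4)
Genotype classes (out of 4 × 4 = 16): C_P_ = 3×2 = 6; C_pp = 3×2 = 6; ccP_ = 1×2 = 2; ccpp = 1×2 = 2
Apply the phenotype rules: C_P_ (6) → purple; C_pp (6) + ccP_ (2) + ccpp (2) → white
Phenotype counts (out of 16): 6 purple, 10 white
white: 10 out of 16
Probability: 10/16 = 5/8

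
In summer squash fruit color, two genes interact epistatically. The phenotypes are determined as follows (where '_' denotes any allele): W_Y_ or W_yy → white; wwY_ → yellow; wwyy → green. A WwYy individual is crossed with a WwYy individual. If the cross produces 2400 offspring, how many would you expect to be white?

Cross: WwYy × WwYy — consider each gene separately:
W gene: Ww × Ww → 1 WW, 2 Ww, 1 ww → 3 W_ : 1 ww (out of 4)
Y gene: Yy × Yy → 1 YY, 2 Yy, 1 yy → 3 Y_ : 1 yy (out of 4)
Genotype classes (out of 4 × 4 = 16): W_Y_ = 3×3 = 9; W_yy = 3×1 = 3; wwY_ = 1×3 = 3; wwyy = 1×1 = 1
Apply the phenotype rules: W_Y_ (9) + W_yy (3) → white; wwY_ (3) → yellow; wwyy (1) → green
Phenotype counts (out of 16): 12 white, 3 yellow, 1 green
white: 12 out of 16 → fraction 3/4
Expected count = 3/4 × 2400 = 1800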